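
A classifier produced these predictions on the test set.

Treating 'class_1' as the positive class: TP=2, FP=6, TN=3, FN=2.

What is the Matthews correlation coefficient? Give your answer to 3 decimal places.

MCC = (TP·TN − FP·FN) / √((TP+FP)(TP+FN)(TN+FP)(TN+FN))
Numerator = 2·3 − 6·2 = -6
Denominator = √(8·4·9·5) = √1440 = 37.9473
MCC = -6 / 37.9473 = -0.158

-0.158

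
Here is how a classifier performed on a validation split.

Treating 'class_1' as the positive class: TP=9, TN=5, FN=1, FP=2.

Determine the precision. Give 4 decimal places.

0.8182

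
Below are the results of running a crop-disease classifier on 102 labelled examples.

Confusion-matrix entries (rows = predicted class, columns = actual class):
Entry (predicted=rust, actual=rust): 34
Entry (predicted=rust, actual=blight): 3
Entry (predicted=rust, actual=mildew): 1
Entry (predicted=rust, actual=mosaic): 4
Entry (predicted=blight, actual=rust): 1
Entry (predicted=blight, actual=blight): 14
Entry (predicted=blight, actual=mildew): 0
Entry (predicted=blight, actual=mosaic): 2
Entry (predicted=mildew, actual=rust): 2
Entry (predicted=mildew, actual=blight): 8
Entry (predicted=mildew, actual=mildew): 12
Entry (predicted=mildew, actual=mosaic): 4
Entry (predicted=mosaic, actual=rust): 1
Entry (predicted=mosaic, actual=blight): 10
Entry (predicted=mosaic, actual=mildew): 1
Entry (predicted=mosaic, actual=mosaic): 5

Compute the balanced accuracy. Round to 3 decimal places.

0.621

Balanced accuracy = mean of per-class recall.
  rust: recall = 34/38 = 0.8947
  blight: recall = 14/35 = 0.4000
  mildew: recall = 12/14 = 0.8571
  mosaic: recall = 5/15 = 0.3333
Mean = (0.8947 + 0.4000 + 0.8571 + 0.3333) / 4 = 0.621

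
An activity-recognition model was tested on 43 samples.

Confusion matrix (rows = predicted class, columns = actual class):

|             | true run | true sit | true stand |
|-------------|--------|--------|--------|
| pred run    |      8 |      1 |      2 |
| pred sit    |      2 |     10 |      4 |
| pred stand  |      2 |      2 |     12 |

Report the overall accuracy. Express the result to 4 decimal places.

0.6977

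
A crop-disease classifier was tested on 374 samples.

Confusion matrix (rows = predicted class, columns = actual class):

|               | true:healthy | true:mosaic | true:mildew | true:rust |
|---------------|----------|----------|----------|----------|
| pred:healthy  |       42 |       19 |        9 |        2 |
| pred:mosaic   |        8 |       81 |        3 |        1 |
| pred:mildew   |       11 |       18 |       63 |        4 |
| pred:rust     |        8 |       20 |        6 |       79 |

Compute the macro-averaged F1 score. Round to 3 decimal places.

0.701

Per-class F1 score (2·TP/(2·TP+FP+FN)):
  healthy: TP=42, FP=19+9+2=30, FN=8+11+8=27 → 84/141 = 0.5957
  mosaic: TP=81, FP=8+3+1=12, FN=19+18+20=57 → 162/231 = 0.7013
  mildew: TP=63, FP=11+18+4=33, FN=9+3+6=18 → 126/177 = 0.7119
  rust: TP=79, FP=8+20+6=34, FN=2+1+4=7 → 158/199 = 0.7940
Macro-F1 score = mean = (0.5957 + 0.7013 + 0.7119 + 0.7940) / 4 = 0.701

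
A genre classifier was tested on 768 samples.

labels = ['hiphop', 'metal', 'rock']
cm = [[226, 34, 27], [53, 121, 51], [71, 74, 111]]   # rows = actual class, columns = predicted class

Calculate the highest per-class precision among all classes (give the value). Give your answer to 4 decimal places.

0.6457

Per-class precision (TP/(TP+FP)):
  hiphop: TP=226, FP=53+71=124 → 226/350 = 0.64571
  metal: TP=121, FP=34+74=108 → 121/229 = 0.52838
  rock: TP=111, FP=27+51=78 → 111/189 = 0.58730
Highest is class 'hiphop' with precision = 0.6457.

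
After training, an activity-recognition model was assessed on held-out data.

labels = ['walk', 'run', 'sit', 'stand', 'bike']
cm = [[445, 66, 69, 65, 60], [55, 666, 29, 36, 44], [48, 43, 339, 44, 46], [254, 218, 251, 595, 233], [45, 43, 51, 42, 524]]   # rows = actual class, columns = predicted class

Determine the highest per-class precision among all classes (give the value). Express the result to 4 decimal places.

Per-class precision (TP/(TP+FP)):
  walk: TP=445, FP=55+48+254+45=402 → 445/847 = 0.52538
  run: TP=666, FP=66+43+218+43=370 → 666/1036 = 0.64286
  sit: TP=339, FP=69+29+251+51=400 → 339/739 = 0.45873
  stand: TP=595, FP=65+36+44+42=187 → 595/782 = 0.76087
  bike: TP=524, FP=60+44+46+233=383 → 524/907 = 0.57773
Highest is class 'stand' with precision = 0.7609.

0.7609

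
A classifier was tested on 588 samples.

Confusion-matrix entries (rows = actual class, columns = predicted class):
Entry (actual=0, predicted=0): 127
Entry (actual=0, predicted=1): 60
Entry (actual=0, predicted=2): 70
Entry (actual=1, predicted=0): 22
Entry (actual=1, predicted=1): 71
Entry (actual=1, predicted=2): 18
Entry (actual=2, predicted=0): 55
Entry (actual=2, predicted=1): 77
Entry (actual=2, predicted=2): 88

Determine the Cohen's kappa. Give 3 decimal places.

0.233

Observed agreement pₒ = trace/N = 286/588 = 0.4864
Expected agreement pₑ = Σ (rowᵢ·colᵢ)/N² = (257·204 + 111·208 + 220·176)/588² = 0.3304
κ = (pₒ − pₑ)/(1 − pₑ) = (0.4864 − 0.3304)/(1 − 0.3304) = 0.233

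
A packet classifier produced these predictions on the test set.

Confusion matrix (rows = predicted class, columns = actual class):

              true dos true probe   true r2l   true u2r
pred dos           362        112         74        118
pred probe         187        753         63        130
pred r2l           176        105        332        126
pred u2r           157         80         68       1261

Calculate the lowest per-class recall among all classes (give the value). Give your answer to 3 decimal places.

0.410

Per-class recall (TP/(TP+FN)):
  dos: TP=362, FN=187+176+157=520 → 362/882 = 0.4104
  probe: TP=753, FN=112+105+80=297 → 753/1050 = 0.7171
  r2l: TP=332, FN=74+63+68=205 → 332/537 = 0.6182
  u2r: TP=1261, FN=118+130+126=374 → 1261/1635 = 0.7713
Lowest is class 'dos' with recall = 0.410.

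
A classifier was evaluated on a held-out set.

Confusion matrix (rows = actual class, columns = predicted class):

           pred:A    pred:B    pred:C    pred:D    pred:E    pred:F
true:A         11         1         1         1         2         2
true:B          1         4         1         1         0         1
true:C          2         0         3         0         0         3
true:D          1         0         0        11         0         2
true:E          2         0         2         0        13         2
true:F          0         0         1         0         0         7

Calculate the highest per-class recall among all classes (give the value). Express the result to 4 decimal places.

0.8750

Per-class recall (TP/(TP+FN)):
  A: TP=11, FN=1+1+1+2+2=7 → 11/18 = 0.61111
  B: TP=4, FN=1+1+1+0+1=4 → 4/8 = 0.50000
  C: TP=3, FN=2+0+0+0+3=5 → 3/8 = 0.37500
  D: TP=11, FN=1+0+0+0+2=3 → 11/14 = 0.78571
  E: TP=13, FN=2+0+2+0+2=6 → 13/19 = 0.68421
  F: TP=7, FN=0+0+1+0+0=1 → 7/8 = 0.87500
Highest is class 'F' with recall = 0.8750.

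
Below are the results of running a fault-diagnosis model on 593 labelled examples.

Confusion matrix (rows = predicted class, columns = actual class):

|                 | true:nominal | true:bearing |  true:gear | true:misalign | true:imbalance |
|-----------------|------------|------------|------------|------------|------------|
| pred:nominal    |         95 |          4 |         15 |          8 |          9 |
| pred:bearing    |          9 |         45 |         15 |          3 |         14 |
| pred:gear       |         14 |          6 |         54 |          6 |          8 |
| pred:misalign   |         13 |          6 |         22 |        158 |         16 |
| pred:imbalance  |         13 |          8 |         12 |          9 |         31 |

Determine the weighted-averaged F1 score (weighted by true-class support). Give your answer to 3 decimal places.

Per-class F1 score (2·TP/(2·TP+FP+FN)):
  nominal: TP=95, FP=4+15+8+9=36, FN=9+14+13+13=49 → 190/275 = 0.6909
  bearing: TP=45, FP=9+15+3+14=41, FN=4+6+6+8=24 → 90/155 = 0.5806
  gear: TP=54, FP=14+6+6+8=34, FN=15+15+22+12=64 → 108/206 = 0.5243
  misalign: TP=158, FP=13+6+22+16=57, FN=8+3+6+9=26 → 316/399 = 0.7920
  imbalance: TP=31, FP=13+8+12+9=42, FN=9+14+8+16=47 → 62/151 = 0.4106
Weighted-F1 score = Σ (supportᵢ/N)·F1 scoreᵢ with N=593: (144/593)·0.6909 + (69/593)·0.5806 + (118/593)·0.5243 + (184/593)·0.7920 + (78/593)·0.4106 = 0.639

0.639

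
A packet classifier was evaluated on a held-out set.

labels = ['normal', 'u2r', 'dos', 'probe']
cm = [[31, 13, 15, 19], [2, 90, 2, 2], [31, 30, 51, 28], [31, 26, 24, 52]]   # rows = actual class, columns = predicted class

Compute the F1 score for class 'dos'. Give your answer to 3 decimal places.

Treat 'dos' as positive and all other classes as negative.
F1 score = 2·TP/(2·TP+FP+FN).
dos: TP=51, FP=15+2+24=41, FN=31+30+28=89 → 102/232 = 0.4397

0.440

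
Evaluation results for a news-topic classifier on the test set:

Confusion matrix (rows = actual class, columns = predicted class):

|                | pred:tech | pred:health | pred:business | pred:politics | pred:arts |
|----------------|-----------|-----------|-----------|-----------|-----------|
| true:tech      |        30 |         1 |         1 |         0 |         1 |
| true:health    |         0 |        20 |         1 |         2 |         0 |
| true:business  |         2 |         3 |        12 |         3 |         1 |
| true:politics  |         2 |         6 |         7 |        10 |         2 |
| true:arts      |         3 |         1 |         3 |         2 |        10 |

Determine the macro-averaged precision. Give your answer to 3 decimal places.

Per-class precision (TP/(TP+FP)):
  tech: TP=30, FP=0+2+2+3=7 → 30/37 = 0.8108
  health: TP=20, FP=1+3+6+1=11 → 20/31 = 0.6452
  business: TP=12, FP=1+1+7+3=12 → 12/24 = 0.5000
  politics: TP=10, FP=0+2+3+2=7 → 10/17 = 0.5882
  arts: TP=10, FP=1+0+1+2=4 → 10/14 = 0.7143
Macro-precision = mean = (0.8108 + 0.6452 + 0.5000 + 0.5882 + 0.7143) / 5 = 0.652

0.652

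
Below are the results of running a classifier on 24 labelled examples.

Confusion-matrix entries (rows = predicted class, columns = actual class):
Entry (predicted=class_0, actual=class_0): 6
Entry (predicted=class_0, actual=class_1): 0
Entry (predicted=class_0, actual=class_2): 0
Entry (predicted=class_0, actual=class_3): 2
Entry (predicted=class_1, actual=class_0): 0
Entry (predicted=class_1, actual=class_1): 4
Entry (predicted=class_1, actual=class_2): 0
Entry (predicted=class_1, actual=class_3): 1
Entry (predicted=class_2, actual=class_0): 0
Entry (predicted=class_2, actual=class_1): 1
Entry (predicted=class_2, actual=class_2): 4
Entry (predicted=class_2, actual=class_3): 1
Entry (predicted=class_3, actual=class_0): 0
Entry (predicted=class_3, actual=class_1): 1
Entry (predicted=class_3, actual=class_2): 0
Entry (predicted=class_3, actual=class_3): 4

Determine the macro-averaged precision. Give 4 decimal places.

0.7542

Per-class precision (TP/(TP+FP)):
  class_0: TP=6, FP=0+0+2=2 → 6/8 = 0.75000
  class_1: TP=4, FP=0+0+1=1 → 4/5 = 0.80000
  class_2: TP=4, FP=0+1+1=2 → 4/6 = 0.66667
  class_3: TP=4, FP=0+1+0=1 → 4/5 = 0.80000
Macro-precision = mean = (0.75000 + 0.80000 + 0.66667 + 0.80000) / 4 = 0.7542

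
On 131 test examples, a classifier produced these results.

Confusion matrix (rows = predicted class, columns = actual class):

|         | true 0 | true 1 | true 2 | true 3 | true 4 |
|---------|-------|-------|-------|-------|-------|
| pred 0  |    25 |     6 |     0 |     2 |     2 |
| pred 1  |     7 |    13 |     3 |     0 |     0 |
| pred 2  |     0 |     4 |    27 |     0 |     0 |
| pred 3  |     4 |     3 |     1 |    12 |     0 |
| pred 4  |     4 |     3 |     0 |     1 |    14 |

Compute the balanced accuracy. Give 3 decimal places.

Balanced accuracy = mean of per-class recall.
  0: recall = 25/40 = 0.6250
  1: recall = 13/29 = 0.4483
  2: recall = 27/31 = 0.8710
  3: recall = 12/15 = 0.8000
  4: recall = 14/16 = 0.8750
Mean = (0.6250 + 0.4483 + 0.8710 + 0.8000 + 0.8750) / 5 = 0.724

0.724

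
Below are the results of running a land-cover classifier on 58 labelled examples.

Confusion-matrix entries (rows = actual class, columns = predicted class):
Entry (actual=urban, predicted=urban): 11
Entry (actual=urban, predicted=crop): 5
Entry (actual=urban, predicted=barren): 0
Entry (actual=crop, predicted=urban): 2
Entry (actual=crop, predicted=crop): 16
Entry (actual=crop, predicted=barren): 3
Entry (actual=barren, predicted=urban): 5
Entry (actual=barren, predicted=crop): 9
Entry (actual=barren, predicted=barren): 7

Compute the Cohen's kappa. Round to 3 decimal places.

Observed agreement pₒ = trace/N = 34/58 = 0.5862
Expected agreement pₑ = Σ (rowᵢ·colᵢ)/N² = (16·18 + 21·30 + 21·10)/58² = 0.3353
κ = (pₒ − pₑ)/(1 − pₑ) = (0.5862 − 0.3353)/(1 − 0.3353) = 0.377

0.377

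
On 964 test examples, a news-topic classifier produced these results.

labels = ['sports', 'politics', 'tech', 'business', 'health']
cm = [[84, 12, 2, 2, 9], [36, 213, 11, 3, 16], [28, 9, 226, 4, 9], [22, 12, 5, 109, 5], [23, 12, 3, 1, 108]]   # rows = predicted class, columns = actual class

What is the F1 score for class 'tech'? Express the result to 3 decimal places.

Take TP from the diagonal, FP from the rest of the 'tech' prediction marginal, FN from the rest of the 'tech' actual marginal.
F1 score = 2·TP/(2·TP+FP+FN).
tech: TP=226, FP=28+9+4+9=50, FN=2+11+5+3=21 → 452/523 = 0.8642

0.864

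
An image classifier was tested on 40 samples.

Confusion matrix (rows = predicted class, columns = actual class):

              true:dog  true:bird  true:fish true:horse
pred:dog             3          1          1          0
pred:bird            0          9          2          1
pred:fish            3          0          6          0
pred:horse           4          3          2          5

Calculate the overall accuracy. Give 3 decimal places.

0.575

Accuracy = trace / total = (3+9+6+5=23) / 40 = 23/40 = 0.575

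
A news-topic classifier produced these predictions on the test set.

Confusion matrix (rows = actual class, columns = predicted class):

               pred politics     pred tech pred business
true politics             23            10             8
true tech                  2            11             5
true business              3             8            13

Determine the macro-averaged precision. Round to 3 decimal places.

0.567

Per-class precision (TP/(TP+FP)):
  politics: TP=23, FP=2+3=5 → 23/28 = 0.8214
  tech: TP=11, FP=10+8=18 → 11/29 = 0.3793
  business: TP=13, FP=8+5=13 → 13/26 = 0.5000
Macro-precision = mean = (0.8214 + 0.3793 + 0.5000) / 3 = 0.567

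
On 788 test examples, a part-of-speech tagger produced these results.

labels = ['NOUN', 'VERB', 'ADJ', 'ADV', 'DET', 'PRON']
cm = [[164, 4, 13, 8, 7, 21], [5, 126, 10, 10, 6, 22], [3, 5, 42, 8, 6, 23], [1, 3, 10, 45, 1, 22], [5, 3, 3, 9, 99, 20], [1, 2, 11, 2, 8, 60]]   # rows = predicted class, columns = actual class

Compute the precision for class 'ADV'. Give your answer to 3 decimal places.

0.549

precision = TP/(TP+FP).
ADV: TP=45, FP=1+3+10+1+22=37 → 45/82 = 0.5488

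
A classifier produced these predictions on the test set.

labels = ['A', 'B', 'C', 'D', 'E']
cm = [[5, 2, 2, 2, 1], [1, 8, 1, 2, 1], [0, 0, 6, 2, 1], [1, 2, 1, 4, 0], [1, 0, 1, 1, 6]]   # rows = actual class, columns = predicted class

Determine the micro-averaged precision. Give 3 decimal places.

0.569

Micro-averaging pools counts across classes: ΣTP=29, ΣFP=22, ΣFN=22.
Micro-precision = TP/(TP+FP) on pooled counts = 0.569 (equals overall accuracy in single-label multiclass).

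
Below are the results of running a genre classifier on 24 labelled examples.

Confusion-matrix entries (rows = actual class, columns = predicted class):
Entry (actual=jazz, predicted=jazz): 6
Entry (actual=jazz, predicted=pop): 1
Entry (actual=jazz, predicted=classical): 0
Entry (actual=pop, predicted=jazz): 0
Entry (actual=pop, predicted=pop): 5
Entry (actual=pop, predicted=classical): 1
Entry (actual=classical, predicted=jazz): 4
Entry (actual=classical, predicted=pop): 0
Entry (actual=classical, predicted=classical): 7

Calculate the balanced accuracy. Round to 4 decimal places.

0.7756

Balanced accuracy = mean of per-class recall.
  jazz: recall = 6/7 = 0.85714
  pop: recall = 5/6 = 0.83333
  classical: recall = 7/11 = 0.63636
Mean = (0.85714 + 0.83333 + 0.63636) / 3 = 0.7756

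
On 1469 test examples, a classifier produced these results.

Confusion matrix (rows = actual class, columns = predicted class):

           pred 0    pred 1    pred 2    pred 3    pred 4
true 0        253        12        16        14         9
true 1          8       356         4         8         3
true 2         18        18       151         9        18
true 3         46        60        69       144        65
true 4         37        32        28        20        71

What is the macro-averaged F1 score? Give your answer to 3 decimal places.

Per-class F1 score (2·TP/(2·TP+FP+FN)):
  0: TP=253, FP=8+18+46+37=109, FN=12+16+14+9=51 → 506/666 = 0.7598
  1: TP=356, FP=12+18+60+32=122, FN=8+4+8+3=23 → 712/857 = 0.8308
  2: TP=151, FP=16+4+69+28=117, FN=18+18+9+18=63 → 302/482 = 0.6266
  3: TP=144, FP=14+8+9+20=51, FN=46+60+69+65=240 → 288/579 = 0.4974
  4: TP=71, FP=9+3+18+65=95, FN=37+32+28+20=117 → 142/354 = 0.4011
Macro-F1 score = mean = (0.7598 + 0.8308 + 0.6266 + 0.4974 + 0.4011) / 5 = 0.623

0.623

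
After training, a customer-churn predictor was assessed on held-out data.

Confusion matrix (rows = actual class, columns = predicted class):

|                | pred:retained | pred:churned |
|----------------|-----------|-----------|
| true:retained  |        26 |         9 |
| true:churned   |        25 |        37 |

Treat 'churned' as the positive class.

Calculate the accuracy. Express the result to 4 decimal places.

0.6495

Accuracy = (TP+TN)/N = (37+26)/97 = 0.6495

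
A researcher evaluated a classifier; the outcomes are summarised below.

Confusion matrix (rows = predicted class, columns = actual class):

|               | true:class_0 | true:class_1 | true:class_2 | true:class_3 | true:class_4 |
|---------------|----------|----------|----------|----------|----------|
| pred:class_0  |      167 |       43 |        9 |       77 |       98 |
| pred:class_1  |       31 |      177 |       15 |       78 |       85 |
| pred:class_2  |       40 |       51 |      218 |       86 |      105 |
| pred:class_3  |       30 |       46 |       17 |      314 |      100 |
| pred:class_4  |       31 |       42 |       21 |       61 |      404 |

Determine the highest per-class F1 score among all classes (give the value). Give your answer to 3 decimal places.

Per-class F1 score (2·TP/(2·TP+FP+FN)):
  class_0: TP=167, FP=43+9+77+98=227, FN=31+40+30+31=132 → 334/693 = 0.4820
  class_1: TP=177, FP=31+15+78+85=209, FN=43+51+46+42=182 → 354/745 = 0.4752
  class_2: TP=218, FP=40+51+86+105=282, FN=9+15+17+21=62 → 436/780 = 0.5590
  class_3: TP=314, FP=30+46+17+100=193, FN=77+78+86+61=302 → 628/1123 = 0.5592
  class_4: TP=404, FP=31+42+21+61=155, FN=98+85+105+100=388 → 808/1351 = 0.5981
Highest is class 'class_4' with F1 score = 0.598.

0.598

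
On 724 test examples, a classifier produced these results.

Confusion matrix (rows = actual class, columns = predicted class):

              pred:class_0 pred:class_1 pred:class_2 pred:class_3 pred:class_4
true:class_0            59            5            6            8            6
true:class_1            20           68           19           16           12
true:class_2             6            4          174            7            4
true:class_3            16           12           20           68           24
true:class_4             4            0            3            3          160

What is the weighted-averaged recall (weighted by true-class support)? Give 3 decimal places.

Per-class recall (TP/(TP+FN)):
  class_0: TP=59, FN=5+6+8+6=25 → 59/84 = 0.7024
  class_1: TP=68, FN=20+19+16+12=67 → 68/135 = 0.5037
  class_2: TP=174, FN=6+4+7+4=21 → 174/195 = 0.8923
  class_3: TP=68, FN=16+12+20+24=72 → 68/140 = 0.4857
  class_4: TP=160, FN=4+0+3+3=10 → 160/170 = 0.9412
Weighted-recall = Σ (supportᵢ/N)·recallᵢ with N=724: (84/724)·0.7024 + (135/724)·0.5037 + (195/724)·0.8923 + (140/724)·0.4857 + (170/724)·0.9412 = 0.731

0.731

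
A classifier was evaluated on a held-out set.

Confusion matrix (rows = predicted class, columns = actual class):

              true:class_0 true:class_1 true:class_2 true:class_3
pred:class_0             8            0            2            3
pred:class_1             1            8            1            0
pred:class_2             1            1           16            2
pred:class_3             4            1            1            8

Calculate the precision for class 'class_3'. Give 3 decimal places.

precision = TP/(TP+FP).
class_3: TP=8, FP=4+1+1=6 → 8/14 = 0.5714

0.571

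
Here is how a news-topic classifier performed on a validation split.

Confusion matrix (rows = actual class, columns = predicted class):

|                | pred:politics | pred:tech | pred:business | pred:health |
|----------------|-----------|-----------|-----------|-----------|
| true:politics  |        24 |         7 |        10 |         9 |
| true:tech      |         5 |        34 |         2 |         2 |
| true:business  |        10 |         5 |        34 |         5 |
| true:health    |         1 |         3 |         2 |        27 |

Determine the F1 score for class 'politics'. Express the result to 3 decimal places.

Take TP from the diagonal, FP from the rest of the 'politics' prediction marginal, FN from the rest of the 'politics' actual marginal.
F1 score = 2·TP/(2·TP+FP+FN).
politics: TP=24, FP=5+10+1=16, FN=7+10+9=26 → 48/90 = 0.5333

0.533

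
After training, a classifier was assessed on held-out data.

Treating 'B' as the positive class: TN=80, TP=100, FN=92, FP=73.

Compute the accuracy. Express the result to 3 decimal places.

Accuracy = (TP+TN)/N = (100+80)/345 = 0.522

0.522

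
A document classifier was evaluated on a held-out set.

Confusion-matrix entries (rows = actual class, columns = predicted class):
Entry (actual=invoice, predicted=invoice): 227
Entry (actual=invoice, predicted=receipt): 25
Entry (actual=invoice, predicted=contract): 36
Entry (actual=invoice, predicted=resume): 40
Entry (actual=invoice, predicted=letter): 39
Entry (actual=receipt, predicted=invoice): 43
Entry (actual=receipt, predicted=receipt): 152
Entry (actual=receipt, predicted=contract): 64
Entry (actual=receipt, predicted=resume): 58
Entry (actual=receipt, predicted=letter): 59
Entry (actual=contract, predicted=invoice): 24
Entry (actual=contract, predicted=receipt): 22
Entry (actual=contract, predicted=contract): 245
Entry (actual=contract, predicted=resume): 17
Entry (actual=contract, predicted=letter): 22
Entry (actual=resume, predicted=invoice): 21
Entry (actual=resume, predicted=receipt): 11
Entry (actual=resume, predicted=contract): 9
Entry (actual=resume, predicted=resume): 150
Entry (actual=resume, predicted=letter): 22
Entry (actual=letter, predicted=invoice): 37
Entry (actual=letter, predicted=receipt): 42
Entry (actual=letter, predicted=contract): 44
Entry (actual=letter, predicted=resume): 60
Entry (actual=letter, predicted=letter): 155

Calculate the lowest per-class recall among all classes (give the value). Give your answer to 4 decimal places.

Per-class recall (TP/(TP+FN)):
  invoice: TP=227, FN=25+36+40+39=140 → 227/367 = 0.61853
  receipt: TP=152, FN=43+64+58+59=224 → 152/376 = 0.40426
  contract: TP=245, FN=24+22+17+22=85 → 245/330 = 0.74242
  resume: TP=150, FN=21+11+9+22=63 → 150/213 = 0.70423
  letter: TP=155, FN=37+42+44+60=183 → 155/338 = 0.45858
Lowest is class 'receipt' with recall = 0.4043.

0.4043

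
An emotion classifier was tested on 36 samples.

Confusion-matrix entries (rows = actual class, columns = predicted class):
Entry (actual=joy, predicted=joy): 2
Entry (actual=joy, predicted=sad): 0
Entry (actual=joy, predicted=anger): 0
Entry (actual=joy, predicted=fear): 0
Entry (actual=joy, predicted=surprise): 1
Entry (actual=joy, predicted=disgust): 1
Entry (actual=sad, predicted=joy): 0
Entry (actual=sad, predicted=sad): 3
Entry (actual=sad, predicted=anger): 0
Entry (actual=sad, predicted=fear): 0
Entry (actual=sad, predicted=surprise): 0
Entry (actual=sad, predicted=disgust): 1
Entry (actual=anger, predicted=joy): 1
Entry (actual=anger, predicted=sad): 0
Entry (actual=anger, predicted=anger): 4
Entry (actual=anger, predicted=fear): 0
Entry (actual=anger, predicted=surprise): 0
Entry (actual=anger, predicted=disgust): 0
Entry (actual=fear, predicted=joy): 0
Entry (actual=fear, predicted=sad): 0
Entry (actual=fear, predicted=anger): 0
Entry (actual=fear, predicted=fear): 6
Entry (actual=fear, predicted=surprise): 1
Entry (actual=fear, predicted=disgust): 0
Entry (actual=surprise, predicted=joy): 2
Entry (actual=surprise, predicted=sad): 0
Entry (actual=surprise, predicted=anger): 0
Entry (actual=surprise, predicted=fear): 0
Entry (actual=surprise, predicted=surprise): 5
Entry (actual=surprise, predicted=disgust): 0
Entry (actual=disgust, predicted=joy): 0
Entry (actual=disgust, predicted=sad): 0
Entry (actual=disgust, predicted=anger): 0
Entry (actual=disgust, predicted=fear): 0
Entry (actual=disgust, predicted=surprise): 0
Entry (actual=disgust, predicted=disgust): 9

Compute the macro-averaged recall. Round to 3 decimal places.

Per-class recall (TP/(TP+FN)):
  joy: TP=2, FN=0+0+0+1+1=2 → 2/4 = 0.5000
  sad: TP=3, FN=0+0+0+0+1=1 → 3/4 = 0.7500
  anger: TP=4, FN=1+0+0+0+0=1 → 4/5 = 0.8000
  fear: TP=6, FN=0+0+0+1+0=1 → 6/7 = 0.8571
  surprise: TP=5, FN=2+0+0+0+0=2 → 5/7 = 0.7143
  disgust: TP=9, FN=0+0+0+0+0=0 → 9/9 = 1.0000
Macro-recall = mean = (0.5000 + 0.7500 + 0.8000 + 0.8571 + 0.7143 + 1.0000) / 6 = 0.770

0.770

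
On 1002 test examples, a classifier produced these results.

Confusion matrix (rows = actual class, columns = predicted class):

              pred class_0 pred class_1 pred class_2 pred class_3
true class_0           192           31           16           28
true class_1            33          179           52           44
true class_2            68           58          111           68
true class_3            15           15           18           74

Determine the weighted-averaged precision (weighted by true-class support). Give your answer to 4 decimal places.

0.5741

Per-class precision (TP/(TP+FP)):
  class_0: TP=192, FP=33+68+15=116 → 192/308 = 0.62338
  class_1: TP=179, FP=31+58+15=104 → 179/283 = 0.63251
  class_2: TP=111, FP=16+52+18=86 → 111/197 = 0.56345
  class_3: TP=74, FP=28+44+68=140 → 74/214 = 0.34579
Weighted-precision = Σ (supportᵢ/N)·precisionᵢ with N=1002: (267/1002)·0.62338 + (308/1002)·0.63251 + (305/1002)·0.56345 + (122/1002)·0.34579 = 0.5741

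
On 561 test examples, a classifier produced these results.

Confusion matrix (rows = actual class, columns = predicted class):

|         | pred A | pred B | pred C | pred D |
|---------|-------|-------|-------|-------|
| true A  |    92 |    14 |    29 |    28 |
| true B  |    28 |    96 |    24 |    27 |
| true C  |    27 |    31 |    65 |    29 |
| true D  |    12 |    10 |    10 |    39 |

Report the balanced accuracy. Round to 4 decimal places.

0.5225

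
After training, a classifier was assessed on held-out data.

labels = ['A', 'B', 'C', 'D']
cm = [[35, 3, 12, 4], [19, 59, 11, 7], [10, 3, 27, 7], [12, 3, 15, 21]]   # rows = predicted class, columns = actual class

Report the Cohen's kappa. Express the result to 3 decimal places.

0.426

Observed agreement pₒ = trace/N = 142/248 = 0.5726
Expected agreement pₑ = Σ (rowᵢ·colᵢ)/N² = (76·54 + 68·96 + 65·47 + 39·51)/248² = 0.2549
κ = (pₒ − pₑ)/(1 − pₑ) = (0.5726 − 0.2549)/(1 − 0.2549) = 0.426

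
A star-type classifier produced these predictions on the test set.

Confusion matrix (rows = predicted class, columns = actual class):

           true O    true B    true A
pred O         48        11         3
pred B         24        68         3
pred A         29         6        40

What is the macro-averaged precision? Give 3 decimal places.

0.674

Per-class precision (TP/(TP+FP)):
  O: TP=48, FP=11+3=14 → 48/62 = 0.7742
  B: TP=68, FP=24+3=27 → 68/95 = 0.7158
  A: TP=40, FP=29+6=35 → 40/75 = 0.5333
Macro-precision = mean = (0.7742 + 0.7158 + 0.5333) / 3 = 0.674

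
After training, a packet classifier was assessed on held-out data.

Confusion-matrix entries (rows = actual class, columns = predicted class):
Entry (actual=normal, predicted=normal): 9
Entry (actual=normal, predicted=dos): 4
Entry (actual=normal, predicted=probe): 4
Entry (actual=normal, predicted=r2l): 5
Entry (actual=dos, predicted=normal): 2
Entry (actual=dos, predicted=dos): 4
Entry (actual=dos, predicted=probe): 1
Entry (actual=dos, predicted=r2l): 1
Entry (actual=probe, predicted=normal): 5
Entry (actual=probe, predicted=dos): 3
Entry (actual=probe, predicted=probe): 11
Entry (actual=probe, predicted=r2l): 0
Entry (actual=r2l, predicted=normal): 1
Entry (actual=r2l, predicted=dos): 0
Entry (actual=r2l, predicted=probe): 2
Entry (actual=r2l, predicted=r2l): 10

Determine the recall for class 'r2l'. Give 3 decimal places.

0.769

One-vs-rest for 'r2l': TP = diagonal; FP = other classes predicted 'r2l'; FN = 'r2l' predicted as other.
recall = TP/(TP+FN).
r2l: TP=10, FN=1+0+2=3 → 10/13 = 0.7692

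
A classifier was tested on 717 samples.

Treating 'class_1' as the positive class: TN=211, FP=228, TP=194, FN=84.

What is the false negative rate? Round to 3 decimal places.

FNR = FN/(FN+TP) = 84/(84+194) = 0.302

0.302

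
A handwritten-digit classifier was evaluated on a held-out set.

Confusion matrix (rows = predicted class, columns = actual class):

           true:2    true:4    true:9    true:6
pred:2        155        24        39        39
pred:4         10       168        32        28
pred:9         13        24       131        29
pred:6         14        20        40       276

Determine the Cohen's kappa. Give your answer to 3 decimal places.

0.595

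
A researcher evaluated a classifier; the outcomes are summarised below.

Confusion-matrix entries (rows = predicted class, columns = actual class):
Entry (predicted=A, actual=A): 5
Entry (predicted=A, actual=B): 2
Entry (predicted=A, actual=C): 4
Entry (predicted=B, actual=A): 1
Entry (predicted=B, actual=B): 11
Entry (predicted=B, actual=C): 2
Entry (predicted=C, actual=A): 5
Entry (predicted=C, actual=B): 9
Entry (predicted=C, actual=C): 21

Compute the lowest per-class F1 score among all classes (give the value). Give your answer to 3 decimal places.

0.455

Per-class F1 score (2·TP/(2·TP+FP+FN)):
  A: TP=5, FP=2+4=6, FN=1+5=6 → 10/22 = 0.4545
  B: TP=11, FP=1+2=3, FN=2+9=11 → 22/36 = 0.6111
  C: TP=21, FP=5+9=14, FN=4+2=6 → 42/62 = 0.6774
Lowest is class 'A' with F1 score = 0.455.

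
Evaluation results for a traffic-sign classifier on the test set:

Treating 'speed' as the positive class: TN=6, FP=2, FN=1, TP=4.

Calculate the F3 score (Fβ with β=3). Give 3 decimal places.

Fβ = (1+β²)·TP / ((1+β²)·TP + β²·FN + FP), with β²=9
= 10·4 / (10·4 + 9·1 + 2) = 0.784

0.784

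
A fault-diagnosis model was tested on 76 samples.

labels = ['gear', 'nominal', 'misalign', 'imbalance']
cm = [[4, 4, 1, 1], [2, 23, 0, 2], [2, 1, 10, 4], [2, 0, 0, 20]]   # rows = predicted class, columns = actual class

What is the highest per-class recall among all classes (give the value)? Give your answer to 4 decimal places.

0.9091

Per-class recall (TP/(TP+FN)):
  gear: TP=4, FN=2+2+2=6 → 4/10 = 0.40000
  nominal: TP=23, FN=4+1+0=5 → 23/28 = 0.82143
  misalign: TP=10, FN=1+0+0=1 → 10/11 = 0.90909
  imbalance: TP=20, FN=1+2+4=7 → 20/27 = 0.74074
Highest is class 'misalign' with recall = 0.9091.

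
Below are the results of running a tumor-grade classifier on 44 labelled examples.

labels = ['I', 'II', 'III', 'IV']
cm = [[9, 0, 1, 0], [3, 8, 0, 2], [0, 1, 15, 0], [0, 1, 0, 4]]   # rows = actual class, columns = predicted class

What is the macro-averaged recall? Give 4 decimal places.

Per-class recall (TP/(TP+FN)):
  I: TP=9, FN=0+1+0=1 → 9/10 = 0.90000
  II: TP=8, FN=3+0+2=5 → 8/13 = 0.61538
  III: TP=15, FN=0+1+0=1 → 15/16 = 0.93750
  IV: TP=4, FN=0+1+0=1 → 4/5 = 0.80000
Macro-recall = mean = (0.90000 + 0.61538 + 0.93750 + 0.80000) / 4 = 0.8132

0.8132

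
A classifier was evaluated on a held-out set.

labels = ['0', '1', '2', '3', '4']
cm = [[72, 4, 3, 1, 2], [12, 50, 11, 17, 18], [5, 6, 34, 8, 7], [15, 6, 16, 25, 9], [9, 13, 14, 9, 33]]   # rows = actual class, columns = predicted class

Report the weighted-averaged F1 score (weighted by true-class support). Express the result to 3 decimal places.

0.526

Per-class F1 score (2·TP/(2·TP+FP+FN)):
  0: TP=72, FP=12+5+15+9=41, FN=4+3+1+2=10 → 144/195 = 0.7385
  1: TP=50, FP=4+6+6+13=29, FN=12+11+17+18=58 → 100/187 = 0.5348
  2: TP=34, FP=3+11+16+14=44, FN=5+6+8+7=26 → 68/138 = 0.4928
  3: TP=25, FP=1+17+8+9=35, FN=15+6+16+9=46 → 50/131 = 0.3817
  4: TP=33, FP=2+18+7+9=36, FN=9+13+14+9=45 → 66/147 = 0.4490
Weighted-F1 score = Σ (supportᵢ/N)·F1 scoreᵢ with N=399: (82/399)·0.7385 + (108/399)·0.5348 + (60/399)·0.4928 + (71/399)·0.3817 + (78/399)·0.4490 = 0.526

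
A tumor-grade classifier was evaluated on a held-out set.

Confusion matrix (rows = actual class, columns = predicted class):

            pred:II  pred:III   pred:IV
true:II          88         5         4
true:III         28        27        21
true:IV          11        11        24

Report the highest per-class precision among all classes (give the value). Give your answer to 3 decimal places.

0.693

Per-class precision (TP/(TP+FP)):
  II: TP=88, FP=28+11=39 → 88/127 = 0.6929
  III: TP=27, FP=5+11=16 → 27/43 = 0.6279
  IV: TP=24, FP=4+21=25 → 24/49 = 0.4898
Highest is class 'II' with precision = 0.693.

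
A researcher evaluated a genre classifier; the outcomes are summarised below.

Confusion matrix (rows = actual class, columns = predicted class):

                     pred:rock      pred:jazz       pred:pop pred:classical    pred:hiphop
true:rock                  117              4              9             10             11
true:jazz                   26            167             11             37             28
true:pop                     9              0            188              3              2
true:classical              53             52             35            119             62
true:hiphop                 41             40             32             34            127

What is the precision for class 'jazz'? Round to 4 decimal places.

0.6350

precision = TP/(TP+FP).
jazz: TP=167, FP=4+0+52+40=96 → 167/263 = 0.63498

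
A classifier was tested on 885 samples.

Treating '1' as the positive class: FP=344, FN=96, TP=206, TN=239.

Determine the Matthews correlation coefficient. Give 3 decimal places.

0.090

MCC = (TP·TN − FP·FN) / √((TP+FP)(TP+FN)(TN+FP)(TN+FN))
Numerator = 206·239 − 344·96 = 16210
Denominator = √(550·302·583·335) = √32440160500 = 180111.5224
MCC = 16210 / 180111.5224 = 0.090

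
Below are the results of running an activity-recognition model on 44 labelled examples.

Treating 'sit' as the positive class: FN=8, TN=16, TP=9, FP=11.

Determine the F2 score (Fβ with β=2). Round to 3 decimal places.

Fβ = (1+β²)·TP / ((1+β²)·TP + β²·FN + FP), with β²=4
= 5·9 / (5·9 + 4·8 + 11) = 0.511

0.511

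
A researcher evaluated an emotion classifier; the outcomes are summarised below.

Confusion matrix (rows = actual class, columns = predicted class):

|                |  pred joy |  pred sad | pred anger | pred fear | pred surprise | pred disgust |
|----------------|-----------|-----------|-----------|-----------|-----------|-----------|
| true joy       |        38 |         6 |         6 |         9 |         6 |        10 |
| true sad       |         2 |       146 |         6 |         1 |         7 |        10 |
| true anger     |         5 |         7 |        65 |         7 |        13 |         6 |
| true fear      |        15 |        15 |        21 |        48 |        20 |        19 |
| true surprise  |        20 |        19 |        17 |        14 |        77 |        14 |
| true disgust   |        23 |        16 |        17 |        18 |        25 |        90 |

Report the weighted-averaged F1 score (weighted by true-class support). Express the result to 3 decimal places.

0.547

Per-class F1 score (2·TP/(2·TP+FP+FN)):
  joy: TP=38, FP=2+5+15+20+23=65, FN=6+6+9+6+10=37 → 76/178 = 0.4270
  sad: TP=146, FP=6+7+15+19+16=63, FN=2+6+1+7+10=26 → 292/381 = 0.7664
  anger: TP=65, FP=6+6+21+17+17=67, FN=5+7+7+13+6=38 → 130/235 = 0.5532
  fear: TP=48, FP=9+1+7+14+18=49, FN=15+15+21+20+19=90 → 96/235 = 0.4085
  surprise: TP=77, FP=6+7+13+20+25=71, FN=20+19+17+14+14=84 → 154/309 = 0.4984
  disgust: TP=90, FP=10+10+6+19+14=59, FN=23+16+17+18+25=99 → 180/338 = 0.5325
Weighted-F1 score = Σ (supportᵢ/N)·F1 scoreᵢ with N=838: (75/838)·0.4270 + (172/838)·0.7664 + (103/838)·0.5532 + (138/838)·0.4085 + (161/838)·0.4984 + (189/838)·0.5325 = 0.547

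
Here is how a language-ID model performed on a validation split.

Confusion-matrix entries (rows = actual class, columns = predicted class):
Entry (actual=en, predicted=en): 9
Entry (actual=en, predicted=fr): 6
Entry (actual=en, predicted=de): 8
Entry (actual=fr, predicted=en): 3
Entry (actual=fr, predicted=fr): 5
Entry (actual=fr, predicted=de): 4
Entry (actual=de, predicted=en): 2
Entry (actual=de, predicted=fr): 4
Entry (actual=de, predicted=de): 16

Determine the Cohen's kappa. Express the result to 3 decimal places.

Observed agreement pₒ = trace/N = 30/57 = 0.5263
Expected agreement pₑ = Σ (rowᵢ·colᵢ)/N² = (23·14 + 12·15 + 22·28)/57² = 0.3441
κ = (pₒ − pₑ)/(1 − pₑ) = (0.5263 − 0.3441)/(1 − 0.3441) = 0.278

0.278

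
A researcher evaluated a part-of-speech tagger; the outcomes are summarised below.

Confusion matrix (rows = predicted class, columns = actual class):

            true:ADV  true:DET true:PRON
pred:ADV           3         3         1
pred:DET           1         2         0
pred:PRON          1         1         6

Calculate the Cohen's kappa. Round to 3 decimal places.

0.414

Observed agreement pₒ = trace/N = 11/18 = 0.6111
Expected agreement pₑ = Σ (rowᵢ·colᵢ)/N² = (5·7 + 6·3 + 7·8)/18² = 0.3364
κ = (pₒ − pₑ)/(1 − pₑ) = (0.6111 − 0.3364)/(1 − 0.3364) = 0.414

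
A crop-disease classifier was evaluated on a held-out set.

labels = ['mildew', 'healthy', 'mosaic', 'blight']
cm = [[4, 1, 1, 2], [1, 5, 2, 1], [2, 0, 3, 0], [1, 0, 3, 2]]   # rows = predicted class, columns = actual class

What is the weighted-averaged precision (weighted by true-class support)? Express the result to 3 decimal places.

0.514

Per-class precision (TP/(TP+FP)):
  mildew: TP=4, FP=1+1+2=4 → 4/8 = 0.5000
  healthy: TP=5, FP=1+2+1=4 → 5/9 = 0.5556
  mosaic: TP=3, FP=2+0+0=2 → 3/5 = 0.6000
  blight: TP=2, FP=1+0+3=4 → 2/6 = 0.3333
Weighted-precision = Σ (supportᵢ/N)·precisionᵢ with N=28: (8/28)·0.5000 + (6/28)·0.5556 + (9/28)·0.6000 + (5/28)·0.3333 = 0.514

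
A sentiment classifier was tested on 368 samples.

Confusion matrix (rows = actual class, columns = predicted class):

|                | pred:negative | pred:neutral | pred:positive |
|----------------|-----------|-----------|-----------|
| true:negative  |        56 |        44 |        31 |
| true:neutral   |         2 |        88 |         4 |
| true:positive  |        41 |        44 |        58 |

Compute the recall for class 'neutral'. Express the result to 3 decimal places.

recall = TP/(TP+FN).
neutral: TP=88, FN=2+4=6 → 88/94 = 0.9362

0.936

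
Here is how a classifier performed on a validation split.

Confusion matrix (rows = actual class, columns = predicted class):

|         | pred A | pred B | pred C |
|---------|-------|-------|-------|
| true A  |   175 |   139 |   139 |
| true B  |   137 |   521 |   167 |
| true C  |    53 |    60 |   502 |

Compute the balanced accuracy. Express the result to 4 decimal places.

Balanced accuracy = mean of per-class recall.
  A: recall = 175/453 = 0.38631
  B: recall = 521/825 = 0.63152
  C: recall = 502/615 = 0.81626
Mean = (0.38631 + 0.63152 + 0.81626) / 3 = 0.6114

0.6114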